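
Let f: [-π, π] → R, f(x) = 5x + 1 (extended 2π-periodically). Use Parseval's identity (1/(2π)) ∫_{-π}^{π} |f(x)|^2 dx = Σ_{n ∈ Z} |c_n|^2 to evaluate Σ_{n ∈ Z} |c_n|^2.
Σ |c_n|^2 = 25π^2/3 + 1

Expand and integrate term by term over [-π, π]:
  ∫ (5x)^2 dx = 25·(2π^3/3); ∫ 2·5·(1)·x dx = 0 (odd integrand); ∫ 1^2 dx = 1·2π.
So (1/(2π)) ∫_{-π}^{π} (5x + 1)^2 dx = 25π^2/3 + 1 = 25π^2/3 + 1.
Parseval ⇒ Σ |c_n|^2 = 25π^2/3 + 1.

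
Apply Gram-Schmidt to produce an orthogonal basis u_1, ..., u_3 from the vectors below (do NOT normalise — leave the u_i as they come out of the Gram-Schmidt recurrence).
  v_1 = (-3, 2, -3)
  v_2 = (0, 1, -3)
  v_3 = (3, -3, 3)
Orthogonal basis:
  u_1 = (-3, 2, -3)
  u_2 = (3/2, 0, -3/2)
  u_3 = (-3/11, -9/11, -3/11)

Apply the Gram-Schmidt recurrence
  u_1 = v_1
  u_i = v_i − Σ_{j<i} ((v_i · u_j) / (u_j · u_j)) · u_j.

Step by step this gives:
  u_1 = (-3, 2, -3)
  u_2 = (3/2, 0, -3/2)
  u_3 = (-3/11, -9/11, -3/11)

Orthogonality check:
  u_2 · u_1 = 0 (should be 0)
  u_3 · u_1 = 0 (should be 0)
  u_3 · u_2 = 0 (should be 0)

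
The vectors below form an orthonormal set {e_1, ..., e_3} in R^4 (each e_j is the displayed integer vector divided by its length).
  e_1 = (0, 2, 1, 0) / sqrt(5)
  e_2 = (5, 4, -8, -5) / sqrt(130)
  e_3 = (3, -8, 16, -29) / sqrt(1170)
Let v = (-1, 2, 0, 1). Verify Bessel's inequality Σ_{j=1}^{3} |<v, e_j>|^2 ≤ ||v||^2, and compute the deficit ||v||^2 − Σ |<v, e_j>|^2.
Σ |<v, e_j>|^2 = 26/5; ||v||^2 = 6; deficit = 4/5

Write each e_j = u_j / sqrt(<u_j, u_j>) where u_j is the displayed integer vector. Then <v, e_j> = <v, u_j> / sqrt(<u_j, u_j>), so |<v, e_j>|^2 = <v, u_j>^2 / <u_j, u_j>.
Coefficients: <v, e_1> = 4/sqrt(5), <v, e_2> = -2/sqrt(130), <v, e_3> = -48/sqrt(1170).
Square and sum: Σ |<v, e_j>|^2 = 26/5.
Compute ||v||^2 = v·v = 6.
Deficit = 6 − 26/5 = 4/5 ≥ 0, confirming Bessel's inequality. (The deficit equals ||v − Σ <v,e_j> e_j||^2, the squared distance from v to span{e_j}.)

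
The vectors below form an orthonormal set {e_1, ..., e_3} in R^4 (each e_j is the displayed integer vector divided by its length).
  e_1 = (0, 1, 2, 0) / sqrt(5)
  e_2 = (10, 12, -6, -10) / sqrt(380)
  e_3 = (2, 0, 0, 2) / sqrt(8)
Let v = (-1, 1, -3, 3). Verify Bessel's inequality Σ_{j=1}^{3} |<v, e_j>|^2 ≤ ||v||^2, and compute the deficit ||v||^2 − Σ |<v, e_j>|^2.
Σ |<v, e_j>|^2 = 138/19; ||v||^2 = 20; deficit = 242/19

Write each e_j = u_j / sqrt(<u_j, u_j>) where u_j is the displayed integer vector. Then <v, e_j> = <v, u_j> / sqrt(<u_j, u_j>), so |<v, e_j>|^2 = <v, u_j>^2 / <u_j, u_j>.
Coefficients: <v, e_1> = -5/sqrt(5), <v, e_2> = -10/sqrt(380), <v, e_3> = 4/sqrt(8).
Square and sum: Σ |<v, e_j>|^2 = 138/19.
Compute ||v||^2 = v·v = 20.
Deficit = 20 − 138/19 = 242/19 ≥ 0, confirming Bessel's inequality. (The deficit equals ||v − Σ <v,e_j> e_j||^2, the squared distance from v to span{e_j}.)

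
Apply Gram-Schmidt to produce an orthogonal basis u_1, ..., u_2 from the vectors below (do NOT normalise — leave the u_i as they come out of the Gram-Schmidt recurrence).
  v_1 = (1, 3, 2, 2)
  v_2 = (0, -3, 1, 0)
Orthogonal basis:
  u_1 = (1, 3, 2, 2)
  u_2 = (7/18, -11/6, 16/9, 7/9)

Apply the Gram-Schmidt recurrence
  u_1 = v_1
  u_i = v_i − Σ_{j<i} ((v_i · u_j) / (u_j · u_j)) · u_j.

Step by step this gives:
  u_1 = (1, 3, 2, 2)
  u_2 = (7/18, -11/6, 16/9, 7/9)

Orthogonality check:
  u_2 · u_1 = 0 (should be 0)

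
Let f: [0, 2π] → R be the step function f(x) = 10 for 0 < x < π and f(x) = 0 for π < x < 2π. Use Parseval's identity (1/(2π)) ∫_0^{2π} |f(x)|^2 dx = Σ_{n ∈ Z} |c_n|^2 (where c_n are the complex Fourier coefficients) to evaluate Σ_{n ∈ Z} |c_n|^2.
Σ |c_n|^2 = 50

Parseval equates the L^2 energy of f (normalised by 1/(2π)) with the ℓ^2 sum of its Fourier coefficients: (1/(2π)) ∫_0^{2π} |f|^2 = Σ |c_n|^2.
Compute the left side: (1/(2π)) [∫_0^π 10^2 dx + ∫_π^{2π} 0^2 dx] = (1/(2π)) · (100π + 0π) = (100 + 0)/2 = 50.
So Σ_{n ∈ Z} |c_n|^2 = 50.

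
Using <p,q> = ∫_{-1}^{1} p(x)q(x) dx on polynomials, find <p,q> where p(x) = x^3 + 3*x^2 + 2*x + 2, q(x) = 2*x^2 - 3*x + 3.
<p,q> = 268/15

Expand the product: p(x)·q(x) = 2*x^5 + 3*x^4 - 2*x^3 + 7*x^2 + 6.
∫_{-1}^{1} of each monomial x^k gives [2/(k+1) if k even, 0 if k odd]. Integrating term-by-term (or equivalently evaluating the antiderivative F(x) = x^6/3 + 3*x^5/5 - x^4/2 + 7*x^3/3 + 6*x at the endpoints):
  F(1) − F(−1) = 263/30 − (-91/10) = 268/15.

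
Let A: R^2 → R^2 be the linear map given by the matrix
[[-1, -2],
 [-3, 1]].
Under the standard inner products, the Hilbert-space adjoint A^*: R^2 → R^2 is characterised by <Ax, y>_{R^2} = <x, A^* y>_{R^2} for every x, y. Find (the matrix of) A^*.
A^* = A^T =
[[-1, -3],
 [-2, 1]]

For real matrices with standard dot products, the defining identity <Ax, y> = <x, A^* y> gives (Ax)^T y = x^T (A^*) y, i.e. x^T A^T y = x^T (A^*) y. Since this holds for all x, y, we must have A^* = A^T. Therefore
A^* =
[[-1, -3],
 [-2, 1]].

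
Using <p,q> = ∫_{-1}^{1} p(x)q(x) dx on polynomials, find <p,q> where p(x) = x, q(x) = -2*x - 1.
<p,q> = -4/3

Expand the product: p(x)·q(x) = -2*x^2 - x.
∫_{-1}^{1} of each monomial x^k gives [2/(k+1) if k even, 0 if k odd]. Integrating term-by-term (or equivalently evaluating the antiderivative F(x) = -2*x^3/3 - x^2/2 at the endpoints):
  F(1) − F(−1) = -7/6 − (1/6) = -4/3.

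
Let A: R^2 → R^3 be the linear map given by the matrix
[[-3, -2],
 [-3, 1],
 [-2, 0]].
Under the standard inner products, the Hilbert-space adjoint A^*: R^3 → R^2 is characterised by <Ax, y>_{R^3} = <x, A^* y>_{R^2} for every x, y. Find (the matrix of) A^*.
A^* = A^T =
[[-3, -3, -2],
 [-2, 1, 0]]

For real matrices with standard dot products, the defining identity <Ax, y> = <x, A^* y> gives (Ax)^T y = x^T (A^*) y, i.e. x^T A^T y = x^T (A^*) y. Since this holds for all x, y, we must have A^* = A^T. Therefore
A^* =
[[-3, -3, -2],
 [-2, 1, 0]].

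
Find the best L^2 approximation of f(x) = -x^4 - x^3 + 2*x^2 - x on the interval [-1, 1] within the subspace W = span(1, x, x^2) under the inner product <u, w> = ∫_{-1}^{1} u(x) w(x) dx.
g(x) = 8*x^2/7 - 8*x/5 + 3/35

The best approximation g ∈ W is the orthogonal projection of f onto W. Writing g = a_0 + a_1 x + a_2 x^2, the coefficients solve the normal equations G · a = b where
  G_{ij} = <φ_i, φ_j> and b_i = <f, φ_i>, with φ_0 = 1, φ_1 = x, φ_2 = x^2.
G =
  [2, 0, 2/3]
  [0, 2/3, 0]
  [2/3, 0, 2/5],
b = (14/15, -16/15, 18/35).
Solving gives a_0 = 3/35, a_1 = -8/5, a_2 = 8/7, so
  g(x) = 8*x^2/7 - 8*x/5 + 3/35.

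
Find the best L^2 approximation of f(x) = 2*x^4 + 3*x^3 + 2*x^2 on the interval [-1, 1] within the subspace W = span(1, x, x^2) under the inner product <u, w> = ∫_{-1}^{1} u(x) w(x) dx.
g(x) = 26*x^2/7 + 9*x/5 - 6/35

The best approximation g ∈ W is the orthogonal projection of f onto W. Writing g = a_0 + a_1 x + a_2 x^2, the coefficients solve the normal equations G · a = b where
  G_{ij} = <φ_i, φ_j> and b_i = <f, φ_i>, with φ_0 = 1, φ_1 = x, φ_2 = x^2.
G =
  [2, 0, 2/3]
  [0, 2/3, 0]
  [2/3, 0, 2/5],
b = (32/15, 6/5, 48/35).
Solving gives a_0 = -6/35, a_1 = 9/5, a_2 = 26/7, so
  g(x) = 26*x^2/7 + 9*x/5 - 6/35.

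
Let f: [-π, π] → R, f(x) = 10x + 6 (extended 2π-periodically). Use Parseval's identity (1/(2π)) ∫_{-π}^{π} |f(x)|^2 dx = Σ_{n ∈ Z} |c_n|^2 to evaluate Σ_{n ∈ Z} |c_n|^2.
Σ |c_n|^2 = 100π^2/3 + 36

Expand and integrate term by term over [-π, π]:
  ∫ (10x)^2 dx = 100·(2π^3/3); ∫ 2·10·(6)·x dx = 0 (odd integrand); ∫ 6^2 dx = 36·2π.
So (1/(2π)) ∫_{-π}^{π} (10x + 6)^2 dx = 100π^2/3 + 36 = 100π^2/3 + 36.
Parseval ⇒ Σ |c_n|^2 = 100π^2/3 + 36.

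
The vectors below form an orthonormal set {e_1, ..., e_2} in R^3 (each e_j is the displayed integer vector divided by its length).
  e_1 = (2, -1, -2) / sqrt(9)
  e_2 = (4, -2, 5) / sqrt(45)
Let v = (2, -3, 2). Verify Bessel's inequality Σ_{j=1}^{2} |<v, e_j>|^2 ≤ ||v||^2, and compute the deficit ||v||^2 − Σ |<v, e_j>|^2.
Σ |<v, e_j>|^2 = 69/5; ||v||^2 = 17; deficit = 16/5

Write each e_j = u_j / sqrt(<u_j, u_j>) where u_j is the displayed integer vector. Then <v, e_j> = <v, u_j> / sqrt(<u_j, u_j>), so |<v, e_j>|^2 = <v, u_j>^2 / <u_j, u_j>.
Coefficients: <v, e_1> = 3/sqrt(9), <v, e_2> = 24/sqrt(45).
Square and sum: Σ |<v, e_j>|^2 = 69/5.
Compute ||v||^2 = v·v = 17.
Deficit = 17 − 69/5 = 16/5 ≥ 0, confirming Bessel's inequality. (The deficit equals ||v − Σ <v,e_j> e_j||^2, the squared distance from v to span{e_j}.)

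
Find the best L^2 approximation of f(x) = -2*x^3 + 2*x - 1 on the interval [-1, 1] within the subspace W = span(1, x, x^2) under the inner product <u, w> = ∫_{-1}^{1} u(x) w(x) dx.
g(x) = 4*x/5 - 1

The best approximation g ∈ W is the orthogonal projection of f onto W. Writing g = a_0 + a_1 x + a_2 x^2, the coefficients solve the normal equations G · a = b where
  G_{ij} = <φ_i, φ_j> and b_i = <f, φ_i>, with φ_0 = 1, φ_1 = x, φ_2 = x^2.
G =
  [2, 0, 2/3]
  [0, 2/3, 0]
  [2/3, 0, 2/5],
b = (-2, 8/15, -2/3).
Solving gives a_0 = -1, a_1 = 4/5, a_2 = 0, so
  g(x) = 4*x/5 - 1.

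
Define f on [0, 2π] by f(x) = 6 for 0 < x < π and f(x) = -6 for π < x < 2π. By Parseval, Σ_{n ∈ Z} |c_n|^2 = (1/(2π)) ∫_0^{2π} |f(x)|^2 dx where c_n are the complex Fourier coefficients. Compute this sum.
Σ |c_n|^2 = 36

Parseval equates the L^2 energy of f (normalised by 1/(2π)) with the ℓ^2 sum of its Fourier coefficients: (1/(2π)) ∫_0^{2π} |f|^2 = Σ |c_n|^2.
Compute the left side: (1/(2π)) [∫_0^π 6^2 dx + ∫_π^{2π} (-6)^2 dx] = (1/(2π)) · (36π + 36π) = (36 + 36)/2 = 36.
So Σ_{n ∈ Z} |c_n|^2 = 36.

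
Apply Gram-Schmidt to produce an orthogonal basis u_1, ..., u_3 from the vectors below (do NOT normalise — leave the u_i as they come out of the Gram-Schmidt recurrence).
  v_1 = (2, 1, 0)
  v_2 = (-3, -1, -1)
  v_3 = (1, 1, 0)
Orthogonal basis:
  u_1 = (2, 1, 0)
  u_2 = (-1/5, 2/5, -1)
  u_3 = (-1/6, 1/3, 1/6)

Apply the Gram-Schmidt recurrence
  u_1 = v_1
  u_i = v_i − Σ_{j<i} ((v_i · u_j) / (u_j · u_j)) · u_j.

Step by step this gives:
  u_1 = (2, 1, 0)
  u_2 = (-1/5, 2/5, -1)
  u_3 = (-1/6, 1/3, 1/6)

Orthogonality check:
  u_2 · u_1 = 0 (should be 0)
  u_3 · u_1 = 0 (should be 0)
  u_3 · u_2 = 0 (should be 0)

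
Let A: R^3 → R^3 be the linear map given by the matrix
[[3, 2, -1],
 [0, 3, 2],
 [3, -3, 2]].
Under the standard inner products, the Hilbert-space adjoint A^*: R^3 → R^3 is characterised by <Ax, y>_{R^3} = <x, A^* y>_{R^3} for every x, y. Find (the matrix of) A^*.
A^* = A^T =
[[3, 0, 3],
 [2, 3, -3],
 [-1, 2, 2]]

For real matrices with standard dot products, the defining identity <Ax, y> = <x, A^* y> gives (Ax)^T y = x^T (A^*) y, i.e. x^T A^T y = x^T (A^*) y. Since this holds for all x, y, we must have A^* = A^T. Therefore
A^* =
[[3, 0, 3],
 [2, 3, -3],
 [-1, 2, 2]].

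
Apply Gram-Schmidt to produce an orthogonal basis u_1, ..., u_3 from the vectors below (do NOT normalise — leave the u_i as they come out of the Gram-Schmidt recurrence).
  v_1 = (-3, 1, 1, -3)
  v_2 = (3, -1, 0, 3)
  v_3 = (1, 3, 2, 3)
Orthogonal basis:
  u_1 = (-3, 1, 1, -3)
  u_2 = (3/20, -1/20, 19/20, 3/20)
  u_3 = (-8/19, 66/19, 0, 30/19)

Apply the Gram-Schmidt recurrence
  u_1 = v_1
  u_i = v_i − Σ_{j<i} ((v_i · u_j) / (u_j · u_j)) · u_j.

Step by step this gives:
  u_1 = (-3, 1, 1, -3)
  u_2 = (3/20, -1/20, 19/20, 3/20)
  u_3 = (-8/19, 66/19, 0, 30/19)

Orthogonality check:
  u_2 · u_1 = 0 (should be 0)
  u_3 · u_1 = 0 (should be 0)
  u_3 · u_2 = 0 (should be 0)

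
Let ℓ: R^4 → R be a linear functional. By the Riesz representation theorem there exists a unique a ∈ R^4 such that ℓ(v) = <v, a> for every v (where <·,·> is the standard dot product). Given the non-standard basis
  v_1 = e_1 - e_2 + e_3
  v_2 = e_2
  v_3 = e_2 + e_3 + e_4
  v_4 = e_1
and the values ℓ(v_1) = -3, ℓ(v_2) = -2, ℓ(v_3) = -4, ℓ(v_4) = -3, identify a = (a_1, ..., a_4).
a = (-3, -2, -2, 0)

Write a = (a_1, ..., a_4) in the standard basis. For each basis vector v_i, ℓ(v_i) = <v_i, a> is a linear equation in the a_j's. Collect the n equations into a matrix system V a = ℓ, where row i of V is v_i (expressed in the standard basis). Since V is invertible (lower-triangular with 1s on the diagonal, up to permutation), solve by back-substitution:
  V =
[[1, -1, 1, 0],
 [0, 1, 0, 0],
 [0, 1, 1, 1],
 [1, 0, 0, 0]]
  V a = (-3, -2, -4, -3)
Solving gives a = (-3, -2, -2, 0).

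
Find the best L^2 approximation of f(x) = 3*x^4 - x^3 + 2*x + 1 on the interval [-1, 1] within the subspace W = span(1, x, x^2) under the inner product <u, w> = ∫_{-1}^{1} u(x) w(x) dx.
g(x) = 18*x^2/7 + 7*x/5 + 26/35

The best approximation g ∈ W is the orthogonal projection of f onto W. Writing g = a_0 + a_1 x + a_2 x^2, the coefficients solve the normal equations G · a = b where
  G_{ij} = <φ_i, φ_j> and b_i = <f, φ_i>, with φ_0 = 1, φ_1 = x, φ_2 = x^2.
G =
  [2, 0, 2/3]
  [0, 2/3, 0]
  [2/3, 0, 2/5],
b = (16/5, 14/15, 32/21).
Solving gives a_0 = 26/35, a_1 = 7/5, a_2 = 18/7, so
  g(x) = 18*x^2/7 + 7*x/5 + 26/35.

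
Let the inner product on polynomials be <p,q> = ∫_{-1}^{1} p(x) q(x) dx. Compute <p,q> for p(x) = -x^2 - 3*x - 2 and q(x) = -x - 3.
<p,q> = 16

Expand the product: p(x)·q(x) = x^3 + 6*x^2 + 11*x + 6.
∫_{-1}^{1} of each monomial x^k gives [2/(k+1) if k even, 0 if k odd]. Integrating term-by-term (or equivalently evaluating the antiderivative F(x) = x^4/4 + 2*x^3 + 11*x^2/2 + 6*x at the endpoints):
  F(1) − F(−1) = 55/4 − (-9/4) = 16.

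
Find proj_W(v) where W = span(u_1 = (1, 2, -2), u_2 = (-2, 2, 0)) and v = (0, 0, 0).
proj_W(v) = (0, 0, 0)

Set up U = [u_1 | ... | u_2] ∈ R^(3×2). The projector onto W = col(U) is P = U (U^T U)^(-1) U^T.
Compute U^T U =
  [9, 2]
  [2, 8],
and U^T v = (0, 0).
Solve U^T U · c = U^T v for the coefficients: c = (0, 0). The projection is proj_W(v) = U c.
Check: (v - proj_W(v)) · u_1 = 0  (should be 0).
Check: (v - proj_W(v)) · u_2 = 0  (should be 0).
Result: proj_W(v) = (0, 0, 0).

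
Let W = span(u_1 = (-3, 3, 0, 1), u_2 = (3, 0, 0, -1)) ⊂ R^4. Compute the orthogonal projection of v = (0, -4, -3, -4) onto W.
proj_W(v) = (6/5, -4, 0, -2/5)

Set up U = [u_1 | ... | u_2] ∈ R^(4×2). The projector onto W = col(U) is P = U (U^T U)^(-1) U^T.
Compute U^T U =
  [19, -10]
  [-10, 10],
and U^T v = (-16, 4).
Solve U^T U · c = U^T v for the coefficients: c = (-4/3, -14/15). The projection is proj_W(v) = U c.
Check: (v - proj_W(v)) · u_1 = 0  (should be 0).
Check: (v - proj_W(v)) · u_2 = 0  (should be 0).
Result: proj_W(v) = (6/5, -4, 0, -2/5).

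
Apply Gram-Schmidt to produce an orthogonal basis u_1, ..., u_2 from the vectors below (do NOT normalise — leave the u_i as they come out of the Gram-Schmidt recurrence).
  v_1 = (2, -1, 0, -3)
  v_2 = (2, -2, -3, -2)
Orthogonal basis:
  u_1 = (2, -1, 0, -3)
  u_2 = (2/7, -8/7, -3, 4/7)

Apply the Gram-Schmidt recurrence
  u_1 = v_1
  u_i = v_i − Σ_{j<i} ((v_i · u_j) / (u_j · u_j)) · u_j.

Step by step this gives:
  u_1 = (2, -1, 0, -3)
  u_2 = (2/7, -8/7, -3, 4/7)

Orthogonality check:
  u_2 · u_1 = 0 (should be 0)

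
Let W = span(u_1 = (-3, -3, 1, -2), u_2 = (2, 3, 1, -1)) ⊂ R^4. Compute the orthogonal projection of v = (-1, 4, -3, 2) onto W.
proj_W(v) = (386/201, 103/67, -257/201, 437/201)

Set up U = [u_1 | ... | u_2] ∈ R^(4×2). The projector onto W = col(U) is P = U (U^T U)^(-1) U^T.
Compute U^T U =
  [23, -12]
  [-12, 15],
and U^T v = (-16, 5).
Solve U^T U · c = U^T v for the coefficients: c = (-60/67, -77/201). The projection is proj_W(v) = U c.
Check: (v - proj_W(v)) · u_1 = 0  (should be 0).
Check: (v - proj_W(v)) · u_2 = 0  (should be 0).
Result: proj_W(v) = (386/201, 103/67, -257/201, 437/201).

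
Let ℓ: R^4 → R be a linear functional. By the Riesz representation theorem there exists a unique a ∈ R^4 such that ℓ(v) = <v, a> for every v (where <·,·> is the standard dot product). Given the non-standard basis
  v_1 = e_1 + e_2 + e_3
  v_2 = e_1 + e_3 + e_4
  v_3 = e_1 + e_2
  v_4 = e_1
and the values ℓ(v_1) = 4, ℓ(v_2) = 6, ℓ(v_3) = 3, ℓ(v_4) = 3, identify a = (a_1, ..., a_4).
a = (3, 0, 1, 2)

Write a = (a_1, ..., a_4) in the standard basis. For each basis vector v_i, ℓ(v_i) = <v_i, a> is a linear equation in the a_j's. Collect the n equations into a matrix system V a = ℓ, where row i of V is v_i (expressed in the standard basis). Since V is invertible (lower-triangular with 1s on the diagonal, up to permutation), solve by back-substitution:
  V =
[[1, 1, 1, 0],
 [1, 0, 1, 1],
 [1, 1, 0, 0],
 [1, 0, 0, 0]]
  V a = (4, 6, 3, 3)
Solving gives a = (3, 0, 1, 2).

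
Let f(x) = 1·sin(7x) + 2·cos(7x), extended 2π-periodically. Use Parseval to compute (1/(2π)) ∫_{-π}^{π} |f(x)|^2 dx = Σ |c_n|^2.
Σ |c_n|^2 = 5/2

Expand |f|^2 and use orthogonality of {sin(nx), cos(mx)} on [-π, π]:
  ∫_{-π}^{π} sin(nx)^2 dx = π, ∫ cos(mx)^2 dx = π, and cross terms integrate to 0.
So ∫_{-π}^{π} f(x)^2 dx = 1^2 · π + 2^2 · π = (1 + 4)π.
Divide by 2π: (1 + 4)/2 = 5/2.
By Parseval, this equals Σ |c_n|^2.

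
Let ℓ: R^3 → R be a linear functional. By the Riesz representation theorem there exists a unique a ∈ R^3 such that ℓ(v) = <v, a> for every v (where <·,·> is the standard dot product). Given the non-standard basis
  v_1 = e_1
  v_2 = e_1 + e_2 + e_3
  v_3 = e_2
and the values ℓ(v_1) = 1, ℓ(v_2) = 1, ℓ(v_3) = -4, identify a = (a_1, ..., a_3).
a = (1, -4, 4)

Write a = (a_1, ..., a_3) in the standard basis. For each basis vector v_i, ℓ(v_i) = <v_i, a> is a linear equation in the a_j's. Collect the n equations into a matrix system V a = ℓ, where row i of V is v_i (expressed in the standard basis). Since V is invertible (lower-triangular with 1s on the diagonal, up to permutation), solve by back-substitution:
  V =
[[1, 0, 0],
 [1, 1, 1],
 [0, 1, 0]]
  V a = (1, 1, -4)
Solving gives a = (1, -4, 4).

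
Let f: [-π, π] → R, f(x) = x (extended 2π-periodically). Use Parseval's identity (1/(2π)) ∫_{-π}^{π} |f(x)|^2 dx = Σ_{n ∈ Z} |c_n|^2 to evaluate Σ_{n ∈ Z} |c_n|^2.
Σ |c_n|^2 = π^2/3

Expand and integrate term by term over [-π, π]:
  ∫ (x)^2 dx = 1·(2π^3/3); ∫ 2·1·(0)·x dx = 0 (odd integrand); ∫ 0^2 dx = 0·2π.
So (1/(2π)) ∫_{-π}^{π} (x)^2 dx = 1π^2/3 + 0 = π^2/3.
Parseval ⇒ Σ |c_n|^2 = π^2/3.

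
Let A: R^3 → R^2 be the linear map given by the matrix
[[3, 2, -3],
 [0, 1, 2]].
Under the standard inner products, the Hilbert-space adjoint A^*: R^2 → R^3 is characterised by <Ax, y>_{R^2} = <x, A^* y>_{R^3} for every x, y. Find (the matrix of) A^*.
A^* = A^T =
[[3, 0],
 [2, 1],
 [-3, 2]]

For real matrices with standard dot products, the defining identity <Ax, y> = <x, A^* y> gives (Ax)^T y = x^T (A^*) y, i.e. x^T A^T y = x^T (A^*) y. Since this holds for all x, y, we must have A^* = A^T. Therefore
A^* =
[[3, 0],
 [2, 1],
 [-3, 2]].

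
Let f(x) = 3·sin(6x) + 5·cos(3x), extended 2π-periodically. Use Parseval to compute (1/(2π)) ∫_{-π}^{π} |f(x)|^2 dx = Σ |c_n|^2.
Σ |c_n|^2 = 17

Expand |f|^2 and use orthogonality of {sin(nx), cos(mx)} on [-π, π]:
  ∫_{-π}^{π} sin(nx)^2 dx = π, ∫ cos(mx)^2 dx = π, and cross terms integrate to 0.
So ∫_{-π}^{π} f(x)^2 dx = 3^2 · π + 5^2 · π = (9 + 25)π.
Divide by 2π: (9 + 25)/2 = 17.
By Parseval, this equals Σ |c_n|^2.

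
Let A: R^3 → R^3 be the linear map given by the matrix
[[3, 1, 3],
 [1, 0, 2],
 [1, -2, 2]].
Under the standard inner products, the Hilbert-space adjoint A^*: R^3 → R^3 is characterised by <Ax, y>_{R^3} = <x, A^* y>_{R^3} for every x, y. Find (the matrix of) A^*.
A^* = A^T =
[[3, 1, 1],
 [1, 0, -2],
 [3, 2, 2]]

For real matrices with standard dot products, the defining identity <Ax, y> = <x, A^* y> gives (Ax)^T y = x^T (A^*) y, i.e. x^T A^T y = x^T (A^*) y. Since this holds for all x, y, we must have A^* = A^T. Therefore
A^* =
[[3, 1, 1],
 [1, 0, -2],
 [3, 2, 2]].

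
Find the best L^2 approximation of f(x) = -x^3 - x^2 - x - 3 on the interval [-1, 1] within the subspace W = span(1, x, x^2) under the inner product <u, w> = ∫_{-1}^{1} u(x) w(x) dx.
g(x) = -x^2 - 8*x/5 - 3

The best approximation g ∈ W is the orthogonal projection of f onto W. Writing g = a_0 + a_1 x + a_2 x^2, the coefficients solve the normal equations G · a = b where
  G_{ij} = <φ_i, φ_j> and b_i = <f, φ_i>, with φ_0 = 1, φ_1 = x, φ_2 = x^2.
G =
  [2, 0, 2/3]
  [0, 2/3, 0]
  [2/3, 0, 2/5],
b = (-20/3, -16/15, -12/5).
Solving gives a_0 = -3, a_1 = -8/5, a_2 = -1, so
  g(x) = -x^2 - 8*x/5 - 3.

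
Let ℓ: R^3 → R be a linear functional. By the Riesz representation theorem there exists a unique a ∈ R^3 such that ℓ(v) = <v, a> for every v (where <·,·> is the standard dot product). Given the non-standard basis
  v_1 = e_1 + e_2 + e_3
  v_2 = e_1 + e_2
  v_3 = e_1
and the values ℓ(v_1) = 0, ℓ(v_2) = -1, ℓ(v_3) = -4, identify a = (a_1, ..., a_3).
a = (-4, 3, 1)

Write a = (a_1, ..., a_3) in the standard basis. For each basis vector v_i, ℓ(v_i) = <v_i, a> is a linear equation in the a_j's. Collect the n equations into a matrix system V a = ℓ, where row i of V is v_i (expressed in the standard basis). Since V is invertible (lower-triangular with 1s on the diagonal, up to permutation), solve by back-substitution:
  V =
[[1, 1, 1],
 [1, 1, 0],
 [1, 0, 0]]
  V a = (0, -1, -4)
Solving gives a = (-4, 3, 1).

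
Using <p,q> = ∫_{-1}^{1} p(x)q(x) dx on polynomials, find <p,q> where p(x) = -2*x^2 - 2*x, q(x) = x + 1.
<p,q> = -8/3

Expand the product: p(x)·q(x) = -2*x^3 - 4*x^2 - 2*x.
∫_{-1}^{1} of each monomial x^k gives [2/(k+1) if k even, 0 if k odd]. Integrating term-by-term (or equivalently evaluating the antiderivative F(x) = -x^4/2 - 4*x^3/3 - x^2 at the endpoints):
  F(1) − F(−1) = -17/6 − (-1/6) = -8/3.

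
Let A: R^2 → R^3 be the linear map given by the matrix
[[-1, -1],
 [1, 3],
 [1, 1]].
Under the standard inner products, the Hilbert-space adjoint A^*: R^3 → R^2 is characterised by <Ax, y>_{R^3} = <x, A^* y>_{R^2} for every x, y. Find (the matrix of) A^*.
A^* = A^T =
[[-1, 1, 1],
 [-1, 3, 1]]

For real matrices with standard dot products, the defining identity <Ax, y> = <x, A^* y> gives (Ax)^T y = x^T (A^*) y, i.e. x^T A^T y = x^T (A^*) y. Since this holds for all x, y, we must have A^* = A^T. Therefore
A^* =
[[-1, 1, 1],
 [-1, 3, 1]].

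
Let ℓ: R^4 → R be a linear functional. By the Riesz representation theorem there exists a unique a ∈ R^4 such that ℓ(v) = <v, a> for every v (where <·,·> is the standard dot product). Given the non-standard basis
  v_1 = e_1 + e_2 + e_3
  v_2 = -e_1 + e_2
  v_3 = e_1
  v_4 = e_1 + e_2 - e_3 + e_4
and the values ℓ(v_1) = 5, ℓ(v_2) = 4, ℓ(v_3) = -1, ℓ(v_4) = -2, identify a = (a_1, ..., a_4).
a = (-1, 3, 3, -1)

Write a = (a_1, ..., a_4) in the standard basis. For each basis vector v_i, ℓ(v_i) = <v_i, a> is a linear equation in the a_j's. Collect the n equations into a matrix system V a = ℓ, where row i of V is v_i (expressed in the standard basis). Since V is invertible (lower-triangular with 1s on the diagonal, up to permutation), solve by back-substitution:
  V =
[[1, 1, 1, 0],
 [-1, 1, 0, 0],
 [1, 0, 0, 0],
 [1, 1, -1, 1]]
  V a = (5, 4, -1, -2)
Solving gives a = (-1, 3, 3, -1).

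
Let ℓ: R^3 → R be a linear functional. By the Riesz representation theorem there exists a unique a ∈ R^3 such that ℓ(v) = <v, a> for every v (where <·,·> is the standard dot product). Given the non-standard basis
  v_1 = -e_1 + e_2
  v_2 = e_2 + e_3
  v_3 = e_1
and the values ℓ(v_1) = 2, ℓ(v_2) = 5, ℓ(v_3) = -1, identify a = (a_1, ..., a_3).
a = (-1, 1, 4)

Write a = (a_1, ..., a_3) in the standard basis. For each basis vector v_i, ℓ(v_i) = <v_i, a> is a linear equation in the a_j's. Collect the n equations into a matrix system V a = ℓ, where row i of V is v_i (expressed in the standard basis). Since V is invertible (lower-triangular with 1s on the diagonal, up to permutation), solve by back-substitution:
  V =
[[-1, 1, 0],
 [0, 1, 1],
 [1, 0, 0]]
  V a = (2, 5, -1)
Solving gives a = (-1, 1, 4).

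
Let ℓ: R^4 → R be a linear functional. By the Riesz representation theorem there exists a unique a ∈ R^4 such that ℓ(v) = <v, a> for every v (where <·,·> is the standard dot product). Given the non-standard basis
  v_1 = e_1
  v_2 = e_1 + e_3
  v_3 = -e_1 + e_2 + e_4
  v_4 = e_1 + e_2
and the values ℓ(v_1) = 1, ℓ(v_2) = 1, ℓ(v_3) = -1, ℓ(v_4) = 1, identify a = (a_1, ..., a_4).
a = (1, 0, 0, 0)

Write a = (a_1, ..., a_4) in the standard basis. For each basis vector v_i, ℓ(v_i) = <v_i, a> is a linear equation in the a_j's. Collect the n equations into a matrix system V a = ℓ, where row i of V is v_i (expressed in the standard basis). Since V is invertible (lower-triangular with 1s on the diagonal, up to permutation), solve by back-substitution:
  V =
[[1, 0, 0, 0],
 [1, 0, 1, 0],
 [-1, 1, 0, 1],
 [1, 1, 0, 0]]
  V a = (1, 1, -1, 1)
Solving gives a = (1, 0, 0, 0).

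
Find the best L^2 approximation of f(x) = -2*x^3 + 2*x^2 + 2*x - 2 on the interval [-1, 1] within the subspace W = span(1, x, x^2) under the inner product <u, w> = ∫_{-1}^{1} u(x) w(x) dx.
g(x) = 2*x^2 + 4*x/5 - 2

The best approximation g ∈ W is the orthogonal projection of f onto W. Writing g = a_0 + a_1 x + a_2 x^2, the coefficients solve the normal equations G · a = b where
  G_{ij} = <φ_i, φ_j> and b_i = <f, φ_i>, with φ_0 = 1, φ_1 = x, φ_2 = x^2.
G =
  [2, 0, 2/3]
  [0, 2/3, 0]
  [2/3, 0, 2/5],
b = (-8/3, 8/15, -8/15).
Solving gives a_0 = -2, a_1 = 4/5, a_2 = 2, so
  g(x) = 2*x^2 + 4*x/5 - 2.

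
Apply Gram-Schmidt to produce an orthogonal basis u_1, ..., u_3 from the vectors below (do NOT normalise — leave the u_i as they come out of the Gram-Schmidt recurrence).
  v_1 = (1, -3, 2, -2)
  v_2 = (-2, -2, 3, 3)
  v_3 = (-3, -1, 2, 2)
Orthogonal basis:
  u_1 = (1, -3, 2, -2)
  u_2 = (-20/9, -4/3, 23/9, 31/9)
  u_3 = (-139/113, 7/113, -4/113, -84/113)

Apply the Gram-Schmidt recurrence
  u_1 = v_1
  u_i = v_i − Σ_{j<i} ((v_i · u_j) / (u_j · u_j)) · u_j.

Step by step this gives:
  u_1 = (1, -3, 2, -2)
  u_2 = (-20/9, -4/3, 23/9, 31/9)
  u_3 = (-139/113, 7/113, -4/113, -84/113)

Orthogonality check:
  u_2 · u_1 = 0 (should be 0)
  u_3 · u_1 = 0 (should be 0)
  u_3 · u_2 = 0 (should be 0)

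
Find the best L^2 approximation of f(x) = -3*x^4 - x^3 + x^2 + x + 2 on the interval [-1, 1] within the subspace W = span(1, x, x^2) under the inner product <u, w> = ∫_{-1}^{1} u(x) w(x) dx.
g(x) = -11*x^2/7 + 2*x/5 + 79/35

The best approximation g ∈ W is the orthogonal projection of f onto W. Writing g = a_0 + a_1 x + a_2 x^2, the coefficients solve the normal equations G · a = b where
  G_{ij} = <φ_i, φ_j> and b_i = <f, φ_i>, with φ_0 = 1, φ_1 = x, φ_2 = x^2.
G =
  [2, 0, 2/3]
  [0, 2/3, 0]
  [2/3, 0, 2/5],
b = (52/15, 4/15, 92/105).
Solving gives a_0 = 79/35, a_1 = 2/5, a_2 = -11/7, so
  g(x) = -11*x^2/7 + 2*x/5 + 79/35.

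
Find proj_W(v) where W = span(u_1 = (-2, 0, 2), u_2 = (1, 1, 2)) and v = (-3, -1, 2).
proj_W(v) = (-35/11, -5/11, 20/11)

Set up U = [u_1 | ... | u_2] ∈ R^(3×2). The projector onto W = col(U) is P = U (U^T U)^(-1) U^T.
Compute U^T U =
  [8, 2]
  [2, 6],
and U^T v = (10, 0).
Solve U^T U · c = U^T v for the coefficients: c = (15/11, -5/11). The projection is proj_W(v) = U c.
Check: (v - proj_W(v)) · u_1 = 0  (should be 0).
Check: (v - proj_W(v)) · u_2 = 0  (should be 0).
Result: proj_W(v) = (-35/11, -5/11, 20/11).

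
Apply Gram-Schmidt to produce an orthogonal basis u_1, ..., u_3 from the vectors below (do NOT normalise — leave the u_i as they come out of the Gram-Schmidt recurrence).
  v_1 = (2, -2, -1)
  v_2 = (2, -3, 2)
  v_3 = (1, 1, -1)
Orthogonal basis:
  u_1 = (2, -2, -1)
  u_2 = (2/9, -11/9, 26/9)
  u_3 = (77/89, 66/89, 22/89)

Apply the Gram-Schmidt recurrence
  u_1 = v_1
  u_i = v_i − Σ_{j<i} ((v_i · u_j) / (u_j · u_j)) · u_j.

Step by step this gives:
  u_1 = (2, -2, -1)
  u_2 = (2/9, -11/9, 26/9)
  u_3 = (77/89, 66/89, 22/89)

Orthogonality check:
  u_2 · u_1 = 0 (should be 0)
  u_3 · u_1 = 0 (should be 0)
  u_3 · u_2 = 0 (should be 0)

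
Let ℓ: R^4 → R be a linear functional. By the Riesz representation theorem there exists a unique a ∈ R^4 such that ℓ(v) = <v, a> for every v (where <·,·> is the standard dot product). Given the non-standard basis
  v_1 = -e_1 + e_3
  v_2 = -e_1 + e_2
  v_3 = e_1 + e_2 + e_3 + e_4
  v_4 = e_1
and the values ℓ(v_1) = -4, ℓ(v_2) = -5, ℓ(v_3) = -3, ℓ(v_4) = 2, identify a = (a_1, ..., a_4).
a = (2, -3, -2, 0)

Write a = (a_1, ..., a_4) in the standard basis. For each basis vector v_i, ℓ(v_i) = <v_i, a> is a linear equation in the a_j's. Collect the n equations into a matrix system V a = ℓ, where row i of V is v_i (expressed in the standard basis). Since V is invertible (lower-triangular with 1s on the diagonal, up to permutation), solve by back-substitution:
  V =
[[-1, 0, 1, 0],
 [-1, 1, 0, 0],
 [1, 1, 1, 1],
 [1, 0, 0, 0]]
  V a = (-4, -5, -3, 2)
Solving gives a = (2, -3, -2, 0).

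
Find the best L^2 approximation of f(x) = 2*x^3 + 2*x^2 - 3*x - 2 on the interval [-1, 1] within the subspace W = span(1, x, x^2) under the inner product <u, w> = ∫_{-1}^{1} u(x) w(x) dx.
g(x) = 2*x^2 - 9*x/5 - 2

The best approximation g ∈ W is the orthogonal projection of f onto W. Writing g = a_0 + a_1 x + a_2 x^2, the coefficients solve the normal equations G · a = b where
  G_{ij} = <φ_i, φ_j> and b_i = <f, φ_i>, with φ_0 = 1, φ_1 = x, φ_2 = x^2.
G =
  [2, 0, 2/3]
  [0, 2/3, 0]
  [2/3, 0, 2/5],
b = (-8/3, -6/5, -8/15).
Solving gives a_0 = -2, a_1 = -9/5, a_2 = 2, so
  g(x) = 2*x^2 - 9*x/5 - 2.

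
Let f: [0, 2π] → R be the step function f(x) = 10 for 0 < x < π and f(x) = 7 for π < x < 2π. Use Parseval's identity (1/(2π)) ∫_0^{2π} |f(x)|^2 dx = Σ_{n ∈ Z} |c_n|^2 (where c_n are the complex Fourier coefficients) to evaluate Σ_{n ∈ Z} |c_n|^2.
Σ |c_n|^2 = 149/2

Parseval equates the L^2 energy of f (normalised by 1/(2π)) with the ℓ^2 sum of its Fourier coefficients: (1/(2π)) ∫_0^{2π} |f|^2 = Σ |c_n|^2.
Compute the left side: (1/(2π)) [∫_0^π 10^2 dx + ∫_π^{2π} 7^2 dx] = (1/(2π)) · (100π + 49π) = (100 + 49)/2 = 149/2.
So Σ_{n ∈ Z} |c_n|^2 = 149/2.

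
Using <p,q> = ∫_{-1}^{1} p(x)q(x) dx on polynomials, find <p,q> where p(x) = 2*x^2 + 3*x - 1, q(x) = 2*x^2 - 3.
<p,q> = 34/15

Expand the product: p(x)·q(x) = 4*x^4 + 6*x^3 - 8*x^2 - 9*x + 3.
∫_{-1}^{1} of each monomial x^k gives [2/(k+1) if k even, 0 if k odd]. Integrating term-by-term (or equivalently evaluating the antiderivative F(x) = 4*x^5/5 + 3*x^4/2 - 8*x^3/3 - 9*x^2/2 + 3*x at the endpoints):
  F(1) − F(−1) = -28/15 − (-62/15) = 34/15.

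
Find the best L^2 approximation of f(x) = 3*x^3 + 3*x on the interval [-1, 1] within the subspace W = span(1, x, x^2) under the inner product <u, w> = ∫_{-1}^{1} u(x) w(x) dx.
g(x) = 24*x/5

The best approximation g ∈ W is the orthogonal projection of f onto W. Writing g = a_0 + a_1 x + a_2 x^2, the coefficients solve the normal equations G · a = b where
  G_{ij} = <φ_i, φ_j> and b_i = <f, φ_i>, with φ_0 = 1, φ_1 = x, φ_2 = x^2.
G =
  [2, 0, 2/3]
  [0, 2/3, 0]
  [2/3, 0, 2/5],
b = (0, 16/5, 0).
Solving gives a_0 = 0, a_1 = 24/5, a_2 = 0, so
  g(x) = 24*x/5.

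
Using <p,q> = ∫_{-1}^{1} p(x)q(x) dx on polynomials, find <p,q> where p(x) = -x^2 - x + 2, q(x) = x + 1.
<p,q> = 8/3

Expand the product: p(x)·q(x) = -x^3 - 2*x^2 + x + 2.
∫_{-1}^{1} of each monomial x^k gives [2/(k+1) if k even, 0 if k odd]. Integrating term-by-term (or equivalently evaluating the antiderivative F(x) = -x^4/4 - 2*x^3/3 + x^2/2 + 2*x at the endpoints):
  F(1) − F(−1) = 19/12 − (-13/12) = 8/3.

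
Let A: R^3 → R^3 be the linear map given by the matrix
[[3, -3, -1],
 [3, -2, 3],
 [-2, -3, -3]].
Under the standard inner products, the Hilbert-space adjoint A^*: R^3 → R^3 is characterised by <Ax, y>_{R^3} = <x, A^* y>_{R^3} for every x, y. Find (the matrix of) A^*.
A^* = A^T =
[[3, 3, -2],
 [-3, -2, -3],
 [-1, 3, -3]]

For real matrices with standard dot products, the defining identity <Ax, y> = <x, A^* y> gives (Ax)^T y = x^T (A^*) y, i.e. x^T A^T y = x^T (A^*) y. Since this holds for all x, y, we must have A^* = A^T. Therefore
A^* =
[[3, 3, -2],
 [-3, -2, -3],
 [-1, 3, -3]].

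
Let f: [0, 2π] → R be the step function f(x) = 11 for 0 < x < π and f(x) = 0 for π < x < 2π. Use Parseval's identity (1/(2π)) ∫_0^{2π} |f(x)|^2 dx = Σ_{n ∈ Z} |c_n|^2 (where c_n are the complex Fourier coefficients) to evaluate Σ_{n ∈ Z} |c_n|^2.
Σ |c_n|^2 = 121/2

Parseval equates the L^2 energy of f (normalised by 1/(2π)) with the ℓ^2 sum of its Fourier coefficients: (1/(2π)) ∫_0^{2π} |f|^2 = Σ |c_n|^2.
Compute the left side: (1/(2π)) [∫_0^π 11^2 dx + ∫_π^{2π} 0^2 dx] = (1/(2π)) · (121π + 0π) = (121 + 0)/2 = 121/2.
So Σ_{n ∈ Z} |c_n|^2 = 121/2.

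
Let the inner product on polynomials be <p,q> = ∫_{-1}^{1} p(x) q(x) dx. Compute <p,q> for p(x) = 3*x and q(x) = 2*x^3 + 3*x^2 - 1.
<p,q> = 12/5

Expand the product: p(x)·q(x) = 6*x^4 + 9*x^3 - 3*x.
∫_{-1}^{1} of each monomial x^k gives [2/(k+1) if k even, 0 if k odd]. Integrating term-by-term (or equivalently evaluating the antiderivative F(x) = 6*x^5/5 + 9*x^4/4 - 3*x^2/2 at the endpoints):
  F(1) − F(−1) = 39/20 − (-9/20) = 12/5.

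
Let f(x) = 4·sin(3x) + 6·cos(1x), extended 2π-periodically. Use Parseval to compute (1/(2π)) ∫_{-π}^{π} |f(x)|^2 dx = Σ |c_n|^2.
Σ |c_n|^2 = 26

Expand |f|^2 and use orthogonality of {sin(nx), cos(mx)} on [-π, π]:
  ∫_{-π}^{π} sin(nx)^2 dx = π, ∫ cos(mx)^2 dx = π, and cross terms integrate to 0.
So ∫_{-π}^{π} f(x)^2 dx = 4^2 · π + 6^2 · π = (16 + 36)π.
Divide by 2π: (16 + 36)/2 = 26.
By Parseval, this equals Σ |c_n|^2.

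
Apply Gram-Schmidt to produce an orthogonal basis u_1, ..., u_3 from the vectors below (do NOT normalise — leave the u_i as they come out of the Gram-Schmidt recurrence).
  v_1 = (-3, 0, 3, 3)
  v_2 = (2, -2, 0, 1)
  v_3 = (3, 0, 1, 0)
Orthogonal basis:
  u_1 = (-3, 0, 3, 3)
  u_2 = (5/3, -2, 1/3, 4/3)
  u_3 = (17/13, 16/13, 19/13, -2/13)

Apply the Gram-Schmidt recurrence
  u_1 = v_1
  u_i = v_i − Σ_{j<i} ((v_i · u_j) / (u_j · u_j)) · u_j.

Step by step this gives:
  u_1 = (-3, 0, 3, 3)
  u_2 = (5/3, -2, 1/3, 4/3)
  u_3 = (17/13, 16/13, 19/13, -2/13)

Orthogonality check:
  u_2 · u_1 = 0 (should be 0)
  u_3 · u_1 = 0 (should be 0)
  u_3 · u_2 = 0 (should be 0)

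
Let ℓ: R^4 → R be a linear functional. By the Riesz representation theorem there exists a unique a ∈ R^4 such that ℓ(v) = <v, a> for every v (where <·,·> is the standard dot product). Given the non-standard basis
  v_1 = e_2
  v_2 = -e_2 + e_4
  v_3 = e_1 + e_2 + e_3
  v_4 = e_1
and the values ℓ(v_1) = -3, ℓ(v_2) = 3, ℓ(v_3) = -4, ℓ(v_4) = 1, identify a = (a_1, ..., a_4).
a = (1, -3, -2, 0)

Write a = (a_1, ..., a_4) in the standard basis. For each basis vector v_i, ℓ(v_i) = <v_i, a> is a linear equation in the a_j's. Collect the n equations into a matrix system V a = ℓ, where row i of V is v_i (expressed in the standard basis). Since V is invertible (lower-triangular with 1s on the diagonal, up to permutation), solve by back-substitution:
  V =
[[0, 1, 0, 0],
 [0, -1, 0, 1],
 [1, 1, 1, 0],
 [1, 0, 0, 0]]
  V a = (-3, 3, -4, 1)
Solving gives a = (1, -3, -2, 0).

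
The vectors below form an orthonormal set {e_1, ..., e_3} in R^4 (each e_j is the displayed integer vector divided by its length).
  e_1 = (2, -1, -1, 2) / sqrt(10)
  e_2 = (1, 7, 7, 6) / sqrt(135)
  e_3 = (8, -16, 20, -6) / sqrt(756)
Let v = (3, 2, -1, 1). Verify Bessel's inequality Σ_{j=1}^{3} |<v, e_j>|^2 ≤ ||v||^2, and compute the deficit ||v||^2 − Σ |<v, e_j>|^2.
Σ |<v, e_j>|^2 = 1049/126; ||v||^2 = 15; deficit = 841/126

Write each e_j = u_j / sqrt(<u_j, u_j>) where u_j is the displayed integer vector. Then <v, e_j> = <v, u_j> / sqrt(<u_j, u_j>), so |<v, e_j>|^2 = <v, u_j>^2 / <u_j, u_j>.
Coefficients: <v, e_1> = 7/sqrt(10), <v, e_2> = 16/sqrt(135), <v, e_3> = -34/sqrt(756).
Square and sum: Σ |<v, e_j>|^2 = 1049/126.
Compute ||v||^2 = v·v = 15.
Deficit = 15 − 1049/126 = 841/126 ≥ 0, confirming Bessel's inequality. (The deficit equals ||v − Σ <v,e_j> e_j||^2, the squared distance from v to span{e_j}.)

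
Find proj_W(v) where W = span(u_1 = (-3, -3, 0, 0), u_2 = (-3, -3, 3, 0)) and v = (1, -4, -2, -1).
proj_W(v) = (-3/2, -3/2, -2, 0)

Set up U = [u_1 | ... | u_2] ∈ R^(4×2). The projector onto W = col(U) is P = U (U^T U)^(-1) U^T.
Compute U^T U =
  [18, 18]
  [18, 27],
and U^T v = (9, 3).
Solve U^T U · c = U^T v for the coefficients: c = (7/6, -2/3). The projection is proj_W(v) = U c.
Check: (v - proj_W(v)) · u_1 = 0  (should be 0).
Check: (v - proj_W(v)) · u_2 = 0  (should be 0).
Result: proj_W(v) = (-3/2, -3/2, -2, 0).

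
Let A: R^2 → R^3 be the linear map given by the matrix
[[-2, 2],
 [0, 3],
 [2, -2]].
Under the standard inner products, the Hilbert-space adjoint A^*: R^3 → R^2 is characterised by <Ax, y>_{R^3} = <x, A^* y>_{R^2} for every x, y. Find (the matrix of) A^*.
A^* = A^T =
[[-2, 0, 2],
 [2, 3, -2]]

For real matrices with standard dot products, the defining identity <Ax, y> = <x, A^* y> gives (Ax)^T y = x^T (A^*) y, i.e. x^T A^T y = x^T (A^*) y. Since this holds for all x, y, we must have A^* = A^T. Therefore
A^* =
[[-2, 0, 2],
 [2, 3, -2]].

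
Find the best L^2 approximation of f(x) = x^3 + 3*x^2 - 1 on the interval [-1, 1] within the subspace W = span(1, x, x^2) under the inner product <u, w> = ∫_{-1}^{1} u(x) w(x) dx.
g(x) = 3*x^2 + 3*x/5 - 1

The best approximation g ∈ W is the orthogonal projection of f onto W. Writing g = a_0 + a_1 x + a_2 x^2, the coefficients solve the normal equations G · a = b where
  G_{ij} = <φ_i, φ_j> and b_i = <f, φ_i>, with φ_0 = 1, φ_1 = x, φ_2 = x^2.
G =
  [2, 0, 2/3]
  [0, 2/3, 0]
  [2/3, 0, 2/5],
b = (0, 2/5, 8/15).
Solving gives a_0 = -1, a_1 = 3/5, a_2 = 3, so
  g(x) = 3*x^2 + 3*x/5 - 1.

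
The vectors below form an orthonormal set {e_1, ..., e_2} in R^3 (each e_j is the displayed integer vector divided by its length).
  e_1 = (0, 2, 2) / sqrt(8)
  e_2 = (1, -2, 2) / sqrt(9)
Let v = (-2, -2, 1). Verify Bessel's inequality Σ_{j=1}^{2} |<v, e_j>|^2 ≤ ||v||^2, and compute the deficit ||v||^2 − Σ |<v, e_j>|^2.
Σ |<v, e_j>|^2 = 41/18; ||v||^2 = 9; deficit = 121/18

Write each e_j = u_j / sqrt(<u_j, u_j>) where u_j is the displayed integer vector. Then <v, e_j> = <v, u_j> / sqrt(<u_j, u_j>), so |<v, e_j>|^2 = <v, u_j>^2 / <u_j, u_j>.
Coefficients: <v, e_1> = -2/sqrt(8), <v, e_2> = 4/sqrt(9).
Square and sum: Σ |<v, e_j>|^2 = 41/18.
Compute ||v||^2 = v·v = 9.
Deficit = 9 − 41/18 = 121/18 ≥ 0, confirming Bessel's inequality. (The deficit equals ||v − Σ <v,e_j> e_j||^2, the squared distance from v to span{e_j}.)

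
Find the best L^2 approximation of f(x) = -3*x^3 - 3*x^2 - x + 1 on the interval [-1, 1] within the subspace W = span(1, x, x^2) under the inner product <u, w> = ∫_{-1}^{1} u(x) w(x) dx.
g(x) = -3*x^2 - 14*x/5 + 1

The best approximation g ∈ W is the orthogonal projection of f onto W. Writing g = a_0 + a_1 x + a_2 x^2, the coefficients solve the normal equations G · a = b where
  G_{ij} = <φ_i, φ_j> and b_i = <f, φ_i>, with φ_0 = 1, φ_1 = x, φ_2 = x^2.
G =
  [2, 0, 2/3]
  [0, 2/3, 0]
  [2/3, 0, 2/5],
b = (0, -28/15, -8/15).
Solving gives a_0 = 1, a_1 = -14/5, a_2 = -3, so
  g(x) = -3*x^2 - 14*x/5 + 1.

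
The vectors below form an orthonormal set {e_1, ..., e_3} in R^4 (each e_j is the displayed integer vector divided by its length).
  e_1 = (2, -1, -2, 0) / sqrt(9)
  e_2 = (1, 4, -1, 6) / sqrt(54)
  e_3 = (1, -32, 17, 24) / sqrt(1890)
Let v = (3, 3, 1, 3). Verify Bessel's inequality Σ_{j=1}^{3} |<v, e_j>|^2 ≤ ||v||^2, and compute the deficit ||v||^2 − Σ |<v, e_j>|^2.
Σ |<v, e_j>|^2 = 6011/315; ||v||^2 = 28; deficit = 2809/315

Write each e_j = u_j / sqrt(<u_j, u_j>) where u_j is the displayed integer vector. Then <v, e_j> = <v, u_j> / sqrt(<u_j, u_j>), so |<v, e_j>|^2 = <v, u_j>^2 / <u_j, u_j>.
Coefficients: <v, e_1> = 1/sqrt(9), <v, e_2> = 32/sqrt(54), <v, e_3> = -4/sqrt(1890).
Square and sum: Σ |<v, e_j>|^2 = 6011/315.
Compute ||v||^2 = v·v = 28.
Deficit = 28 − 6011/315 = 2809/315 ≥ 0, confirming Bessel's inequality. (The deficit equals ||v − Σ <v,e_j> e_j||^2, the squared distance from v to span{e_j}.)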